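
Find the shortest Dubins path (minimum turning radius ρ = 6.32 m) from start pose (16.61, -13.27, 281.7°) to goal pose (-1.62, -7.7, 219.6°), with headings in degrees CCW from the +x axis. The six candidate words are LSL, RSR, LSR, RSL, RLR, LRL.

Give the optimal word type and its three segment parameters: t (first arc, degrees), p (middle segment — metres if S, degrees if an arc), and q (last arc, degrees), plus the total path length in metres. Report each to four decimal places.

LRL: t = 26.1387°, p = 252.4115°, q = 164.1729°, L = 48.8345 m

Let ψ = atan2(Δy, Δx) = atan2(5.57, -18.23) = 163.0100° be the start→goal bearing.
Normalize: d = |goal − start| / ρ = 19.061946/6.32 = 3.016131, α = (θ_start − ψ) mod 360° = 118.6900° = 2.071532 rad, β = (θ_goal − ψ) mod 360° = 56.5900° = 0.987682 rad.
Common terms: sin α = 0.877230, cos α = -0.480071, sin β = 0.834752, cos β = 0.550626, cos(α−β) = 0.467930, d² = 9.097045. Work in radians in the unit-radius frame; every candidate has L = ρ·(t + p + q).
LSL: p² = 2 + d² − 2cos(α−β) + 2d(sin α − sin β) = 10.417422; p = √p² = 3.227603; φ = atan2(cos β − cos α, d + sin α − sin β) = 0.325031 rad; t = (φ − α) mod 2π = 4.536685 rad, q = (β − φ) mod 2π = 0.662651 rad → L = 6.32·(4.536685 + 3.227603 + 0.662651) = 6.32·8.426939 = 53.258254 m
RSR: p² = 2 + d² − 2cos(α−β) + 2d(sin β − sin α) = 9.904948; p = √p² = 3.147213; φ = atan2(cos α − cos β, d − sin α + sin β) = -0.333651 rad; t = (α − φ) mod 2π = 2.405183 rad, q = (φ − β) mod 2π = 4.961852 rad → L = 6.32·(2.405183 + 3.147213 + 4.961852) = 6.32·10.514248 = 66.450044 m
LSR: p² = d² − 2 + 2cos(α−β) + 2d(sin α + sin β) = 18.360026; p = √p² = 4.284860; φ = atan2(−cos α − cos β, d + sin α + sin β) − atan2(−2, p) = 0.421782 rad; t = (φ − α) mod 2π = 4.633436 rad, q = (φ − β) mod 2π = 5.717285 rad → L = 6.32·(4.633436 + 4.284860 + 5.717285) = 6.32·14.635581 = 92.496872 m
RSL: p² = d² − 2 + 2cos(α−β) − 2d(sin α + sin β) = -2.294217 < 0 → infeasible
RLR: c = (6 − d² + 2cos(α−β) + 2d(sin α − sin β))/8 = -0.238119; p = 2π − arccos c = 4.471961 rad; φ = atan2(cos α − cos β, d − sin α + sin β) = -0.333651 rad; t = (α − φ + p/2) mod 2π = 4.641163 rad, q = (α − β − t + p) mod 2π = 0.914647 rad → L = 6.32·(4.641163 + 4.471961 + 0.914647) = 6.32·10.027771 = 63.375513 m
LRL: c = (6 − d² + 2cos(α−β) − 2d(sin α − sin β))/8 = -0.302178; p = 2π − arccos c = 4.405413 rad; φ = atan2(cos β − cos α, d + sin α − sin β) = 0.325031 rad; t = (φ − α + p/2) mod 2π = 0.456206 rad, q = (β − α − t + p) mod 2π = 2.865358 rad → L = 6.32·(0.456206 + 4.405413 + 2.865358) = 6.32·7.726976 = 48.834487 m
Shortest: LRL with L = 48.834487 m ≈ 48.8345 m
Convert LRL to answer units (arcs ×180/π): t = 0.456206·180/π = 26.1387°, p = 4.405413·180/π = 252.4115°, q = 2.865358·180/π = 164.1729°, L = 48.8345 m.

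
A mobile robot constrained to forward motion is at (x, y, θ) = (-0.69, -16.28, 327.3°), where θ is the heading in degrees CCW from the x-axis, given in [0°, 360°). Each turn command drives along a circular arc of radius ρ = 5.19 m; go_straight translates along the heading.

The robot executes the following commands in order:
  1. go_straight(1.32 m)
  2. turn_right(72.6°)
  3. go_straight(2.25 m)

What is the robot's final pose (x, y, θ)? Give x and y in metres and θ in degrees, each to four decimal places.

(2.0293, -24.9003, 254.7000°)

set_pose: (x, y, θ) = (-0.6900, -16.2800, 327.3000°), ρ = 5.19
go_straight(1.32): x += 1.32·cos θ, y += 1.32·sin θ → (0.4208, -16.9931, 327.3000°)
turn_right(72.6°): centre at ρ to the right, rotate −72.6° → (2.6230, -22.7301, 254.7000°)
go_straight(2.25): x += 2.25·cos θ, y += 2.25·sin θ → (2.0293, -24.9003, 254.7000°)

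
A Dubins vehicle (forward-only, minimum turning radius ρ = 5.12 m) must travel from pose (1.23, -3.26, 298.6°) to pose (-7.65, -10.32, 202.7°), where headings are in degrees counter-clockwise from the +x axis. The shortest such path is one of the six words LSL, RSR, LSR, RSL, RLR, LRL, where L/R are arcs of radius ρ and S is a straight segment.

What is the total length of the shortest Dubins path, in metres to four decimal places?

33.2765 m

Let ψ = atan2(Δy, Δx) = atan2(-7.06, -8.88) = -141.5137° be the start→goal bearing.
Normalize: d = |goal − start| / ρ = 11.344514/5.12 = 2.215725, α = (θ_start − ψ) mod 360° = 80.1137° = 1.398248 rad, β = (θ_goal − ψ) mod 360° = 344.2137° = 6.007663 rad.
Common terms: sin α = 0.985150, cos α = 0.171693, sin β = -0.272050, cos β = 0.962283, cos(α−β) = -0.102793, d² = 4.909439. Work in radians in the unit-radius frame; every candidate has L = ρ·(t + p + q).
LSL: p² = 2 + d² − 2cos(α−β) + 2d(sin α − sin β) = 12.686245; p = √p² = 3.561776; φ = atan2(cos β − cos α, d + sin α − sin β) = 0.223829 rad; t = (φ − α) mod 2π = 5.108767 rad, q = (β − φ) mod 2π = 5.783833 rad → L = 5.12·(5.108767 + 3.561776 + 5.783833) = 5.12·14.454375 = 74.006402 m
RSR: p² = 2 + d² − 2cos(α−β) + 2d(sin β − sin α) = 1.543803; p = √p² = 1.242499; φ = atan2(cos α − cos β, d − sin α + sin β) = -0.689680 rad; t = (α − φ) mod 2π = 2.087928 rad, q = (φ − β) mod 2π = 5.869028 rad → L = 5.12·(2.087928 + 1.242499 + 5.869028) = 5.12·9.199455 = 47.101208 m
LSR: p² = d² − 2 + 2cos(α−β) + 2d(sin α + sin β) = 5.863924; p = √p² = 2.421554; φ = atan2(−cos α − cos β, d + sin α + sin β) − atan2(−2, p) = 0.320941 rad; t = (φ − α) mod 2π = 5.205878 rad, q = (φ − β) mod 2π = 0.596463 rad → L = 5.12·(5.205878 + 2.421554 + 0.596463) = 5.12·8.223895 = 42.106343 m
RSL: p² = d² − 2 + 2cos(α−β) − 2d(sin α + sin β) = -0.456216 < 0 → infeasible
RLR: c = (6 − d² + 2cos(α−β) + 2d(sin α − sin β))/8 = 0.807025; p = 2π − arccos c = 5.651485 rad; φ = atan2(cos α − cos β, d − sin α + sin β) = -0.689680 rad; t = (α − φ + p/2) mod 2π = 4.913671 rad, q = (α − β − t + p) mod 2π = 2.411585 rad → L = 5.12·(4.913671 + 5.651485 + 2.411585) = 5.12·12.976741 = 66.440913 m
LRL: c = (6 − d² + 2cos(α−β) − 2d(sin α − sin β))/8 = -0.585781; p = 2π − arccos c = 4.086546 rad; φ = atan2(cos β − cos α, d + sin α − sin β) = 0.223829 rad; t = (φ − α + p/2) mod 2π = 0.868854 rad, q = (β − α − t + p) mod 2π = 1.543921 rad → L = 5.12·(0.868854 + 4.086546 + 1.543921) = 5.12·6.499321 = 33.276525 m
Shortest: LRL with L = 33.276525 m ≈ 33.2765 m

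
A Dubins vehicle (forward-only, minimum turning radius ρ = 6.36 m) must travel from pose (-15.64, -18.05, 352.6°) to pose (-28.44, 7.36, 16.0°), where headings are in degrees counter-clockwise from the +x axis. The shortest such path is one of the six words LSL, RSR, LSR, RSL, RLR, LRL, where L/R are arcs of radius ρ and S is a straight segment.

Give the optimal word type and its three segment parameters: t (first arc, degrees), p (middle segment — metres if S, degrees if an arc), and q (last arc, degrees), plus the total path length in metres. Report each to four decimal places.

Let ψ = atan2(Δy, Δx) = atan2(25.41, -12.80) = 116.7362° be the start→goal bearing.
Normalize: d = |goal − start| / ρ = 28.451856/6.36 = 4.473562, α = (θ_start − ψ) mod 360° = 235.8638° = 4.116601 rad, β = (θ_goal − ψ) mod 360° = 259.2638° = 4.525008 rad.
Common terms: sin α = -0.827706, cos α = -0.561162, sin β = -0.982495, cos β = -0.186287, cos(α−β) = 0.917755, d² = 20.012759. Work in radians in the unit-radius frame; every candidate has L = ρ·(t + p + q).
LSL: p² = 2 + d² − 2cos(α−β) + 2d(sin α − sin β) = 21.562167; p = √p² = 4.643508; φ = atan2(cos β − cos α, d + sin α − sin β) = 0.080819 rad; t = (φ − α) mod 2π = 2.247404 rad, q = (β − φ) mod 2π = 4.444189 rad → L = 6.36·(2.247404 + 4.643508 + 4.444189) = 6.36·11.335100 = 72.091239 m
RSR: p² = 2 + d² − 2cos(α−β) + 2d(sin β − sin α) = 18.792332; p = √p² = 4.335012; φ = atan2(cos α − cos β, d − sin α + sin β) = -0.086584 rad; t = (α − φ) mod 2π = 4.203185 rad, q = (φ − β) mod 2π = 1.671594 rad → L = 6.36·(4.203185 + 4.335012 + 1.671594) = 6.36·10.209791 = 64.934269 m
LSR: p² = d² − 2 + 2cos(α−β) + 2d(sin α + sin β) = 3.652168; p = √p² = 1.911065; φ = atan2(−cos α − cos β, d + sin α + sin β) − atan2(−2, p) = 1.081737 rad; t = (φ − α) mod 2π = 3.248321 rad, q = (φ − β) mod 2π = 2.839914 rad → L = 6.36·(3.248321 + 1.911065 + 2.839914) = 6.36·7.999301 = 50.875552 m
RSL: p² = d² − 2 + 2cos(α−β) − 2d(sin α + sin β) = 36.044368; p = √p² = 6.003696; φ = atan2(cos α + cos β, d − sin α − sin β) − atan2(2, p) = -0.439959 rad; t = (α − φ) mod 2π = 4.556559 rad, q = (β − φ) mod 2π = 4.964966 rad → L = 6.36·(4.556559 + 6.003696 + 4.964966) = 6.36·15.525222 = 98.740410 m
RLR: c = (6 − d² + 2cos(α−β) + 2d(sin α − sin β))/8 = -1.349042, |c| > 1 → infeasible
LRL: c = (6 − d² + 2cos(α−β) − 2d(sin α − sin β))/8 = -1.695271, |c| > 1 → infeasible
Shortest: LSR with L = 50.875552 m ≈ 50.8756 m
Convert LSR to answer units (arcs ×180/π): t = 3.248321·180/π = 186.1151°, p = ρ·p = 6.36·1.911065 = 12.1544 m, q = 2.839914·180/π = 162.7151°, L = 50.8756 m.

LSR: t = 186.1151°, p = 12.1544 m, q = 162.7151°, L = 50.8756 m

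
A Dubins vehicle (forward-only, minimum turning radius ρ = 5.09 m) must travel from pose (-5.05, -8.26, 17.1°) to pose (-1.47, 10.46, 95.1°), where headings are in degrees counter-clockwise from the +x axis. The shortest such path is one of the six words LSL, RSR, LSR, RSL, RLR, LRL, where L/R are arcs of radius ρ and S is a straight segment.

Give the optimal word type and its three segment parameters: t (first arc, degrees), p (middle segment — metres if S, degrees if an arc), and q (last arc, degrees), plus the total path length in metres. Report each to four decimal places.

LSL: t = 72.8709°, p = 13.4025 m, q = 5.1291°, L = 20.3318 m

Let ψ = atan2(Δy, Δx) = atan2(18.72, 3.58) = 79.1735° be the start→goal bearing.
Normalize: d = |goal − start| / ρ = 19.059244/5.09 = 3.744449, α = (θ_start − ψ) mod 360° = 297.9265° = 5.199798 rad, β = (θ_goal − ψ) mod 360° = 15.9265° = 0.277970 rad.
Common terms: sin α = -0.883549, cos α = 0.468338, sin β = 0.274404, cos β = 0.961615, cos(α−β) = 0.207912, d² = 14.020897. Work in radians in the unit-radius frame; every candidate has L = ρ·(t + p + q).
LSL: p² = 2 + d² − 2cos(α−β) + 2d(sin α − sin β) = 6.933282; p = √p² = 2.633113; φ = atan2(cos β − cos α, d + sin α − sin β) = 0.188449 rad; t = (φ − α) mod 2π = 1.271836 rad, q = (β − φ) mod 2π = 0.089520 rad → L = 5.09·(1.271836 + 2.633113 + 0.089520) = 5.09·3.994469 = 20.331850 m
RSR: p² = 2 + d² − 2cos(α−β) + 2d(sin β − sin α) = 24.276865; p = √p² = 4.927156; φ = atan2(cos α − cos β, d − sin α + sin β) = -0.100282 rad; t = (α − φ) mod 2π = 5.300080 rad, q = (φ − β) mod 2π = 5.904934 rad → L = 5.09·(5.300080 + 4.927156 + 5.904934) = 5.09·16.132170 = 82.112744 m
LSR: p² = d² − 2 + 2cos(α−β) + 2d(sin α + sin β) = 7.874892; p = √p² = 2.806224; φ = atan2(−cos α − cos β, d + sin α + sin β) − atan2(−2, p) = 0.191300 rad; t = (φ − α) mod 2π = 1.274687 rad, q = (φ − β) mod 2π = 6.196516 rad → L = 5.09·(1.274687 + 2.806224 + 6.196516) = 5.09·10.277427 = 52.312104 m
RSL: p² = d² − 2 + 2cos(α−β) − 2d(sin α + sin β) = 16.998548; p = √p² = 4.122930; φ = atan2(cos α + cos β, d − sin α − sin β) − atan2(2, p) = -0.134298 rad; t = (α − φ) mod 2π = 5.334096 rad, q = (β − φ) mod 2π = 0.412268 rad → L = 5.09·(5.334096 + 4.122930 + 0.412268) = 5.09·9.869293 = 50.234703 m
RLR: c = (6 − d² + 2cos(α−β) + 2d(sin α − sin β))/8 = -2.034608, |c| > 1 → infeasible
LRL: c = (6 − d² + 2cos(α−β) − 2d(sin α − sin β))/8 = 0.133340; p = 2π − arccos c = 4.846127 rad; φ = atan2(cos β − cos α, d + sin α − sin β) = 0.188449 rad; t = (φ − α + p/2) mod 2π = 3.694900 rad, q = (β − α − t + p) mod 2π = 2.512584 rad → L = 5.09·(3.694900 + 4.846127 + 2.512584) = 5.09·11.053611 = 56.262879 m
Shortest: LSL with L = 20.331850 m ≈ 20.3318 m
Convert LSL to answer units (arcs ×180/π): t = 1.271836·180/π = 72.8709°, p = ρ·p = 5.09·2.633113 = 13.4025 m, q = 0.089520·180/π = 5.1291°, L = 20.3318 m.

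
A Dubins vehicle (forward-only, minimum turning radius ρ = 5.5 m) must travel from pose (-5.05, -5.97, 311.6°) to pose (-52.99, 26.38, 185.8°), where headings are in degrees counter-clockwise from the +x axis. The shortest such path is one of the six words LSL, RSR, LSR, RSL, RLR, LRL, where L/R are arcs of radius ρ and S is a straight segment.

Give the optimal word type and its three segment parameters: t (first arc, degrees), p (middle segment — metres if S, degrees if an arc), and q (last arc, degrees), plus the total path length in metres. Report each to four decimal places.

RSL: t = 178.7931°, p = 51.8022 m, q = 52.9931°, L = 74.0521 m

Let ψ = atan2(Δy, Δx) = atan2(32.35, -47.94) = 145.9885° be the start→goal bearing.
Normalize: d = |goal − start| / ρ = 57.833953/5.5 = 10.515264, α = (θ_start − ψ) mod 360° = 165.6115° = 2.890467 rad, β = (θ_goal − ψ) mod 360° = 39.8115° = 0.694843 rad.
Common terms: sin α = 0.248495, cos α = -0.968633, sin β = 0.640265, cos β = 0.768154, cos(α−β) = -0.584958, d² = 110.570780. Work in radians in the unit-radius frame; every candidate has L = ρ·(t + p + q).
LSL: p² = 2 + d² − 2cos(α−β) + 2d(sin α − sin β) = 105.501567; p = √p² = 10.271396; φ = atan2(cos β − cos α, d + sin α − sin β) = 0.169906 rad; t = (φ − α) mod 2π = 3.562625 rad, q = (β − φ) mod 2π = 0.524937 rad → L = 5.5·(3.562625 + 10.271396 + 0.524937) = 5.5·14.358957 = 78.974262 m
RSR: p² = 2 + d² − 2cos(α−β) + 2d(sin β − sin α) = 121.979824; p = √p² = 11.044448; φ = atan2(cos α − cos β, d − sin α + sin β) = -0.157910 rad; t = (α − φ) mod 2π = 3.048377 rad, q = (φ − β) mod 2π = 5.430433 rad → L = 5.5·(3.048377 + 11.044448 + 5.430433) = 5.5·19.523257 = 107.377914 m
LSR: p² = d² − 2 + 2cos(α−β) + 2d(sin α + sin β) = 126.091940; p = √p² = 11.229067; φ = atan2(−cos α − cos β, d + sin α + sin β) − atan2(−2, p) = 0.193839 rad; t = (φ − α) mod 2π = 3.586557 rad, q = (φ − β) mod 2π = 5.782181 rad → L = 5.5·(3.586557 + 11.229067 + 5.782181) = 5.5·20.597805 = 113.287930 m
RSL: p² = d² − 2 + 2cos(α−β) − 2d(sin α + sin β) = 88.709789; p = √p² = 9.418587; φ = atan2(cos α + cos β, d − sin α − sin β) − atan2(2, p) = -0.230061 rad; t = (α − φ) mod 2π = 3.120528 rad, q = (β − φ) mod 2π = 0.924903 rad → L = 5.5·(3.120528 + 9.418587 + 0.924903) = 5.5·13.464018 = 74.052102 m
RLR: c = (6 − d² + 2cos(α−β) + 2d(sin α − sin β))/8 = -14.247478, |c| > 1 → infeasible
LRL: c = (6 − d² + 2cos(α−β) − 2d(sin α − sin β))/8 = -12.187696, |c| > 1 → infeasible
Shortest: RSL with L = 74.052102 m ≈ 74.0521 m
Convert RSL to answer units (arcs ×180/π): t = 3.120528·180/π = 178.7931°, p = ρ·p = 5.5·9.418587 = 51.8022 m, q = 0.924903·180/π = 52.9931°, L = 74.0521 m.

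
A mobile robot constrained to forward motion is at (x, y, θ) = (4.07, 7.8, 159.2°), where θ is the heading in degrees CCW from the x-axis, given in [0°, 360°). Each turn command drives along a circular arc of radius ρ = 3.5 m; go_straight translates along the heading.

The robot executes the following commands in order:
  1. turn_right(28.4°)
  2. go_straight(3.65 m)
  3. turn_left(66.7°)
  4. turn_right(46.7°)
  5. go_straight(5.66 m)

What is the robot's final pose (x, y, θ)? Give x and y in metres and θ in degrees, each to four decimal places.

set_pose: (x, y, θ) = (4.0700, 7.8000, 159.2000°), ρ = 3.5
turn_right(28.4°): centre at ρ to the right, rotate −28.4° → (2.6634, 8.7849, 130.8000°)
go_straight(3.65): x += 3.65·cos θ, y += 3.65·sin θ → (0.2784, 11.5479, 130.8000°)
turn_left(66.7°): centre at ρ to the left, rotate +66.7° → (-3.4235, 12.5990, 197.5000°)
turn_right(46.7°): centre at ρ to the right, rotate −46.7° → (-6.1835, 12.8818, 150.8000°)
go_straight(5.66): x += 5.66·cos θ, y += 5.66·sin θ → (-11.1243, 15.6431, 150.8000°)

(-11.1243, 15.6431, 150.8000°)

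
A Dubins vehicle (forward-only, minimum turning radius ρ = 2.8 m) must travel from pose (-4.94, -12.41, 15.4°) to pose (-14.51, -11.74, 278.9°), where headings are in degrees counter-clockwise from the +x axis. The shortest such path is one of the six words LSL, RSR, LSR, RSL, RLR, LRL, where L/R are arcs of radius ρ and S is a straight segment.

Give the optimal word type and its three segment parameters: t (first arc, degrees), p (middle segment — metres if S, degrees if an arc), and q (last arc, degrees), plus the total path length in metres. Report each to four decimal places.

LSL: t = 179.3568°, p = 6.2669 m, q = 84.1432°, L = 19.1439 m

Let ψ = atan2(Δy, Δx) = atan2(0.67, -9.57) = 175.9952° be the start→goal bearing.
Normalize: d = |goal − start| / ρ = 9.593425/2.8 = 3.426223, α = (θ_start − ψ) mod 360° = 199.4048° = 3.480270 rad, β = (θ_goal − ψ) mod 360° = 102.9048° = 1.796027 rad.
Common terms: sin α = -0.332240, cos α = -0.943195, sin β = 0.974743, cos β = -0.223331, cos(α−β) = -0.113203, d² = 11.739005. Work in radians in the unit-radius frame; every candidate has L = ρ·(t + p + q).
LSL: p² = 2 + d² − 2cos(α−β) + 2d(sin α − sin β) = 5.009386; p = √p² = 2.238166; φ = atan2(cos β − cos α, d + sin α − sin β) = 0.327452 rad; t = (φ − α) mod 2π = 3.130367 rad, q = (β − φ) mod 2π = 1.468575 rad → L = 2.8·(3.130367 + 2.238166 + 1.468575) = 2.8·6.837108 = 19.143903 m
RSR: p² = 2 + d² − 2cos(α−β) + 2d(sin β − sin α) = 22.921437; p = √p² = 4.787634; φ = atan2(cos α − cos β, d − sin α + sin β) = -0.150931 rad; t = (α − φ) mod 2π = 3.631201 rad, q = (φ − β) mod 2π = 4.336227 rad → L = 2.8·(3.631201 + 4.787634 + 4.336227) = 2.8·12.755062 = 35.714173 m
LSR: p² = d² − 2 + 2cos(α−β) + 2d(sin α + sin β) = 13.915316; p = √p² = 3.730324; φ = atan2(−cos α − cos β, d + sin α + sin β) − atan2(−2, p) = 0.771361 rad; t = (φ − α) mod 2π = 3.574276 rad, q = (φ − β) mod 2π = 5.258519 rad → L = 2.8·(3.574276 + 3.730324 + 5.258519) = 2.8·12.563119 = 35.176734 m
RSL: p² = d² − 2 + 2cos(α−β) − 2d(sin α + sin β) = 5.109882; p = √p² = 2.260505; φ = atan2(cos α + cos β, d − sin α − sin β) − atan2(2, p) = -1.121153 rad; t = (α − φ) mod 2π = 4.601423 rad, q = (β − φ) mod 2π = 2.917180 rad → L = 2.8·(4.601423 + 2.260505 + 2.917180) = 2.8·9.779107 = 27.381500 m
RLR: c = (6 − d² + 2cos(α−β) + 2d(sin α − sin β))/8 = -1.865180, |c| > 1 → infeasible
LRL: c = (6 − d² + 2cos(α−β) − 2d(sin α − sin β))/8 = 0.373827; p = 2π − arccos c = 5.095520 rad; φ = atan2(cos β − cos α, d + sin α − sin β) = 0.327452 rad; t = (φ − α + p/2) mod 2π = 5.678127 rad, q = (β − α − t + p) mod 2π = 4.016336 rad → L = 2.8·(5.678127 + 5.095520 + 4.016336) = 2.8·14.789984 = 41.411954 m
Shortest: LSL with L = 19.143903 m ≈ 19.1439 m
Convert LSL to answer units (arcs ×180/π): t = 3.130367·180/π = 179.3568°, p = ρ·p = 2.8·2.238166 = 6.2669 m, q = 1.468575·180/π = 84.1432°, L = 19.1439 m.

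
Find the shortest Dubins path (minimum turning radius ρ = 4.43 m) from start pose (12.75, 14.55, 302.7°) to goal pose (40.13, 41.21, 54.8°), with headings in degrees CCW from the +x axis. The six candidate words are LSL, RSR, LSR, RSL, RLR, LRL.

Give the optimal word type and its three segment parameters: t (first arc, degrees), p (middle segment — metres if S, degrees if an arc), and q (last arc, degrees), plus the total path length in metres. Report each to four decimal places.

Let ψ = atan2(Δy, Δx) = atan2(26.66, 27.38) = 44.2367° be the start→goal bearing.
Normalize: d = |goal − start| / ρ = 38.215442/4.43 = 8.626511, α = (θ_start − ψ) mod 360° = 258.4633° = 4.511036 rad, β = (θ_goal − ψ) mod 360° = 10.5633° = 0.184365 rad.
Common terms: sin α = -0.979797, cos α = -0.199995, sin β = 0.183322, cos β = 0.983053, cos(α−β) = -0.376224, d² = 74.416685. Work in radians in the unit-radius frame; every candidate has L = ρ·(t + p + q).
LSL: p² = 2 + d² − 2cos(α−β) + 2d(sin α − sin β) = 57.101813; p = √p² = 7.556574; φ = atan2(cos β − cos α, d + sin α − sin β) = 0.157205 rad; t = (φ − α) mod 2π = 1.929355 rad, q = (β − φ) mod 2π = 0.027159 rad → L = 4.43·(1.929355 + 7.556574 + 0.027159) = 4.43·9.513088 = 42.142981 m
RSR: p² = 2 + d² − 2cos(α−β) + 2d(sin β − sin α) = 97.236454; p = √p² = 9.860855; φ = atan2(cos α − cos β, d − sin α + sin β) = -0.120264 rad; t = (α − φ) mod 2π = 4.631300 rad, q = (φ − β) mod 2π = 5.978556 rad → L = 4.43·(4.631300 + 9.860855 + 5.978556) = 4.43·20.470711 = 90.685250 m
LSR: p² = d² − 2 + 2cos(α−β) + 2d(sin α + sin β) = 57.922643; p = √p² = 7.610693; φ = atan2(−cos α − cos β, d + sin α + sin β) − atan2(−2, p) = 0.157302 rad; t = (φ − α) mod 2π = 1.929452 rad, q = (φ − β) mod 2π = 6.256123 rad → L = 4.43·(1.929452 + 7.610693 + 6.256123) = 4.43·15.796267 = 69.977463 m
RSL: p² = d² − 2 + 2cos(α−β) − 2d(sin α + sin β) = 85.405830; p = √p² = 9.241527; φ = atan2(cos α + cos β, d − sin α − sin β) − atan2(2, p) = -0.130217 rad; t = (α − φ) mod 2π = 4.641254 rad, q = (β − φ) mod 2π = 0.314582 rad → L = 4.43·(4.641254 + 9.241527 + 0.314582) = 4.43·14.197363 = 62.894320 m
RLR: c = (6 − d² + 2cos(α−β) + 2d(sin α − sin β))/8 = -11.154557, |c| > 1 → infeasible
LRL: c = (6 − d² + 2cos(α−β) − 2d(sin α − sin β))/8 = -6.137727, |c| > 1 → infeasible
Shortest: LSL with L = 42.142981 m ≈ 42.1430 m
Convert LSL to answer units (arcs ×180/π): t = 1.929355·180/π = 110.5439°, p = ρ·p = 4.43·7.556574 = 33.4756 m, q = 0.027159·180/π = 1.5561°, L = 42.1430 m.

LSL: t = 110.5439°, p = 33.4756 m, q = 1.5561°, L = 42.1430 m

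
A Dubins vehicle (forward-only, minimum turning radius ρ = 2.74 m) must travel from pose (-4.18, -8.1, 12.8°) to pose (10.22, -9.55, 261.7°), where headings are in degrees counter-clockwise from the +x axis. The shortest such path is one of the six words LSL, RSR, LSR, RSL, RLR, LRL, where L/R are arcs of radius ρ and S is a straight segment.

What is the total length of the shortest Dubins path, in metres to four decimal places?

16.5121 m

Let ψ = atan2(Δy, Δx) = atan2(-1.45, 14.40) = -5.7500° be the start→goal bearing.
Normalize: d = |goal − start| / ρ = 14.472819/2.74 = 5.282051, α = (θ_start − ψ) mod 360° = 18.5500° = 0.323758 rad, β = (θ_goal − ψ) mod 360° = 267.4500° = 4.667883 rad.
Common terms: sin α = 0.318132, cos α = 0.948046, sin β = -0.999010, cos β = -0.044491, cos(α−β) = -0.359997, d² = 27.900061. Work in radians in the unit-radius frame; every candidate has L = ρ·(t + p + q).
LSL: p² = 2 + d² − 2cos(α−β) + 2d(sin α − sin β) = 44.534473; p = √p² = 6.673415; φ = atan2(cos β − cos α, d + sin α − sin β) = -0.149284 rad; t = (φ − α) mod 2π = 5.810143 rad, q = (β − φ) mod 2π = 4.817167 rad → L = 2.74·(5.810143 + 6.673415 + 4.817167) = 2.74·17.300725 = 47.403987 m
RSR: p² = 2 + d² − 2cos(α−β) + 2d(sin β − sin α) = 16.705637; p = √p² = 4.087253; φ = atan2(cos α − cos β, d − sin α + sin β) = 0.245290 rad; t = (α − φ) mod 2π = 0.078469 rad, q = (φ − β) mod 2π = 1.860592 rad → L = 2.74·(0.078469 + 4.087253 + 1.860592) = 2.74·6.026314 = 16.512100 m
LSR: p² = d² − 2 + 2cos(α−β) + 2d(sin α + sin β) = 17.987204; p = √p² = 4.241132; φ = atan2(−cos α − cos β, d + sin α + sin β) − atan2(−2, p) = 0.246740 rad; t = (φ − α) mod 2π = 6.206167 rad, q = (φ − β) mod 2π = 1.862043 rad → L = 2.74·(6.206167 + 4.241132 + 1.862043) = 2.74·12.309343 = 33.727599 m
RSL: p² = d² − 2 + 2cos(α−β) − 2d(sin α + sin β) = 32.372931; p = √p² = 5.689722; φ = atan2(cos α + cos β, d − sin α − sin β) − atan2(2, p) = -0.187636 rad; t = (α − φ) mod 2π = 0.511394 rad, q = (β − φ) mod 2π = 4.855518 rad → L = 2.74·(0.511394 + 5.689722 + 4.855518) = 2.74·11.056634 = 30.295177 m
RLR: c = (6 − d² + 2cos(α−β) + 2d(sin α − sin β))/8 = -1.088205, |c| > 1 → infeasible
LRL: c = (6 − d² + 2cos(α−β) − 2d(sin α − sin β))/8 = -4.566809, |c| > 1 → infeasible
Shortest: RSR with L = 16.512100 m ≈ 16.5121 m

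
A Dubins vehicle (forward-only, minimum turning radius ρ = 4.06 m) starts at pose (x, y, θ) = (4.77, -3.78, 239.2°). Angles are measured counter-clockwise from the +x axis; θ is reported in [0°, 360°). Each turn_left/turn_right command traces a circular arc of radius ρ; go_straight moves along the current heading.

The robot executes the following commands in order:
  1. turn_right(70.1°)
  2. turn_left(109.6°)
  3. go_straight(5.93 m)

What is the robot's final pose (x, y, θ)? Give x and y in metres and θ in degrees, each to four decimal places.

set_pose: (x, y, θ) = (4.7700, -3.7800, 239.2000°), ρ = 4.06
turn_right(70.1°): centre at ρ to the right, rotate −70.1° → (0.5149, -5.6879, 169.1000°)
turn_left(109.6°): centre at ρ to the left, rotate +109.6° → (-4.2661, -10.2887, 278.7000°)
go_straight(5.93): x += 5.93·cos θ, y += 5.93·sin θ → (-3.3691, -16.1505, 278.7000°)

(-3.3691, -16.1505, 278.7000°)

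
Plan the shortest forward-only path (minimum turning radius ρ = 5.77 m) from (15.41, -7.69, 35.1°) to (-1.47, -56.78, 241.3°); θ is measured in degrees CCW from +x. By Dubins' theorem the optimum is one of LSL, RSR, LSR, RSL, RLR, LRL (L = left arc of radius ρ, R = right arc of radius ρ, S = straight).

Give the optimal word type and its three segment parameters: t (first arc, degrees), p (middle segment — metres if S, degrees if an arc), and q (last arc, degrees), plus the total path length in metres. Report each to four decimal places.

RSL: t = 156.3803°, p = 48.1471 m, q = 2.5803°, L = 64.1553 m

Let ψ = atan2(Δy, Δx) = atan2(-49.09, -16.88) = -108.9760° be the start→goal bearing.
Normalize: d = |goal − start| / ρ = 51.911102/5.77 = 8.996725, α = (θ_start − ψ) mod 360° = 144.0760° = 2.514600 rad, β = (θ_goal − ψ) mod 360° = 350.2760° = 6.113469 rad.
Common terms: sin α = 0.586712, cos α = -0.809795, sin β = -0.168903, cos β = 0.985633, cos(α−β) = -0.897258, d² = 80.941057. Work in radians in the unit-radius frame; every candidate has L = ρ·(t + p + q).
LSL: p² = 2 + d² − 2cos(α−β) + 2d(sin α − sin β) = 98.331700; p = √p² = 9.916234; φ = atan2(cos β − cos α, d + sin α − sin β) = 0.182064 rad; t = (φ − α) mod 2π = 3.950649 rad, q = (β − φ) mod 2π = 5.931405 rad → L = 5.77·(3.950649 + 9.916234 + 5.931405) = 5.77·19.798288 = 114.236124 m
RSR: p² = 2 + d² − 2cos(α−β) + 2d(sin β − sin α) = 71.139447; p = √p² = 8.434420; φ = atan2(cos α − cos β, d − sin α + sin β) = -0.214511 rad; t = (α − φ) mod 2π = 2.729110 rad, q = (φ − β) mod 2π = 6.238391 rad → L = 5.77·(2.729110 + 8.434420 + 6.238391) = 5.77·17.401922 = 100.409090 m
LSR: p² = d² − 2 + 2cos(α−β) + 2d(sin α + sin β) = 84.664369; p = √p² = 9.201324; φ = atan2(−cos α − cos β, d + sin α + sin β) − atan2(−2, p) = 0.195356 rad; t = (φ − α) mod 2π = 3.963941 rad, q = (φ − β) mod 2π = 0.365072 rad → L = 5.77·(3.963941 + 9.201324 + 0.365072) = 5.77·13.530338 = 78.070050 m
RSL: p² = d² − 2 + 2cos(α−β) − 2d(sin α + sin β) = 69.628711; p = √p² = 8.344382; φ = atan2(cos α + cos β, d − sin α − sin β) − atan2(2, p) = -0.214751 rad; t = (α − φ) mod 2π = 2.729351 rad, q = (β − φ) mod 2π = 0.045034 rad → L = 5.77·(2.729351 + 8.344382 + 0.045034) = 5.77·11.118767 = 64.155285 m
RLR: c = (6 − d² + 2cos(α−β) + 2d(sin α − sin β))/8 = -7.892431, |c| > 1 → infeasible
LRL: c = (6 − d² + 2cos(α−β) − 2d(sin α − sin β))/8 = -11.291462, |c| > 1 → infeasible
Shortest: RSL with L = 64.155285 m ≈ 64.1553 m
Convert RSL to answer units (arcs ×180/π): t = 2.729351·180/π = 156.3803°, p = ρ·p = 5.77·8.344382 = 48.1471 m, q = 0.045034·180/π = 2.5803°, L = 64.1553 m.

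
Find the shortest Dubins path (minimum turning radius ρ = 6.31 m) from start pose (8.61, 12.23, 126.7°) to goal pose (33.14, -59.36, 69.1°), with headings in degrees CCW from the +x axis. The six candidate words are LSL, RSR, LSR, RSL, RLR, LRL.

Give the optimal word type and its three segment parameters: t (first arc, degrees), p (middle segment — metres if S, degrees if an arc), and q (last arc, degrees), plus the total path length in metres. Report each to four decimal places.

Let ψ = atan2(Δy, Δx) = atan2(-71.59, 24.53) = -71.0862° be the start→goal bearing.
Normalize: d = |goal − start| / ρ = 75.675947/6.31 = 11.993019, α = (θ_start − ψ) mod 360° = 197.7862° = 3.452020 rad, β = (θ_goal − ψ) mod 360° = 140.1862° = 2.446711 rad.
Common terms: sin α = -0.305466, cos α = -0.952203, sin β = 0.640295, cos β = -0.768129, cos(α−β) = 0.535827, d² = 143.832495. Work in radians in the unit-radius frame; every candidate has L = ρ·(t + p + q).
LSL: p² = 2 + d² − 2cos(α−β) + 2d(sin α − sin β) = 122.075790; p = √p² = 11.048791; φ = atan2(cos β − cos α, d + sin α − sin β) = 0.016661 rad; t = (φ − α) mod 2π = 2.847826 rad, q = (β − φ) mod 2π = 2.430050 rad → L = 6.31·(2.847826 + 11.048791 + 2.430050) = 6.31·16.326667 = 103.021269 m
RSR: p² = 2 + d² − 2cos(α−β) + 2d(sin β − sin α) = 167.445893; p = √p² = 12.940089; φ = atan2(cos α − cos β, d − sin α + sin β) = -0.014226 rad; t = (α − φ) mod 2π = 3.466246 rad, q = (φ − β) mod 2π = 3.822249 rad → L = 6.31·(3.466246 + 12.940089 + 3.822249) = 6.31·20.228584 = 127.642362 m
LSR: p² = d² − 2 + 2cos(α−β) + 2d(sin α + sin β) = 150.935363; p = √p² = 12.285575; φ = atan2(−cos α − cos β, d + sin α + sin β) − atan2(−2, p) = 0.300030 rad; t = (φ − α) mod 2π = 3.131195 rad, q = (φ − β) mod 2π = 4.136505 rad → L = 6.31·(3.131195 + 12.285575 + 4.136505) = 6.31·19.553275 = 123.381164 m
RSL: p² = d² − 2 + 2cos(α−β) − 2d(sin α + sin β) = 134.872934; p = √p² = 11.613481; φ = atan2(cos α + cos β, d − sin α − sin β) − atan2(2, p) = -0.317048 rad; t = (α − φ) mod 2π = 3.769068 rad, q = (β − φ) mod 2π = 2.763759 rad → L = 6.31·(3.769068 + 11.613481 + 2.763759) = 6.31·18.146308 = 114.503201 m
RLR: c = (6 − d² + 2cos(α−β) + 2d(sin α − sin β))/8 = -19.930737, |c| > 1 → infeasible
LRL: c = (6 − d² + 2cos(α−β) − 2d(sin α − sin β))/8 = -14.259474, |c| > 1 → infeasible
Shortest: LSL with L = 103.021269 m ≈ 103.0213 m
Convert LSL to answer units (arcs ×180/π): t = 2.847826·180/π = 163.1684°, p = ρ·p = 6.31·11.048791 = 69.7179 m, q = 2.430050·180/π = 139.2316°, L = 103.0213 m.

LSL: t = 163.1684°, p = 69.7179 m, q = 139.2316°, L = 103.0213 m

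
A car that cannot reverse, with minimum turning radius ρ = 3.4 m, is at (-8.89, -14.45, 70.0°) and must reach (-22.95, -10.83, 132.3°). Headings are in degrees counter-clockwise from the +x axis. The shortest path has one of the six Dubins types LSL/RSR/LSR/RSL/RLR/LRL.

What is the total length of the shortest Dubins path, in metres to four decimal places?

17.9761 m

Let ψ = atan2(Δy, Δx) = atan2(3.62, -14.06) = 165.5618° be the start→goal bearing.
Normalize: d = |goal − start| / ρ = 14.518540/3.4 = 4.270159, α = (θ_start − ψ) mod 360° = 264.4382° = 4.615318 rad, β = (θ_goal − ψ) mod 360° = 326.7382° = 5.702658 rad.
Common terms: sin α = -0.995292, cos α = -0.096919, sin β = -0.548465, cos β = 0.836174, cos(α−β) = 0.464842, d² = 18.234256. Work in radians in the unit-radius frame; every candidate has L = ρ·(t + p + q).
LSL: p² = 2 + d² − 2cos(α−β) + 2d(sin α − sin β) = 15.488523; p = √p² = 3.935546; φ = atan2(cos β − cos α, d + sin α − sin β) = 0.239373 rad; t = (φ − α) mod 2π = 1.907240 rad, q = (β − φ) mod 2π = 5.463285 rad → L = 3.4·(1.907240 + 3.935546 + 5.463285) = 3.4·11.306072 = 38.440643 m
RSR: p² = 2 + d² − 2cos(α−β) + 2d(sin β − sin α) = 23.120621; p = √p² = 4.808391; φ = atan2(cos α − cos β, d − sin α + sin β) = -0.195294 rad; t = (α − φ) mod 2π = 4.810612 rad, q = (φ − β) mod 2π = 0.385233 rad → L = 3.4·(4.810612 + 4.808391 + 0.385233) = 3.4·10.004236 = 34.014402 m
LSR: p² = d² − 2 + 2cos(α−β) + 2d(sin α + sin β) = 3.979764; p = √p² = 1.994935; φ = atan2(−cos α − cos β, d + sin α + sin β) − atan2(−2, p) = 0.521886 rad; t = (φ − α) mod 2π = 2.189753 rad, q = (φ − β) mod 2π = 1.102413 rad → L = 3.4·(2.189753 + 1.994935 + 1.102413) = 3.4·5.287100 = 17.976141 m
RSL: p² = d² − 2 + 2cos(α−β) − 2d(sin α + sin β) = 30.348116; p = √p² = 5.508912; φ = atan2(cos α + cos β, d − sin α − sin β) − atan2(2, p) = -0.221777 rad; t = (α − φ) mod 2π = 4.837095 rad, q = (β − φ) mod 2π = 5.924435 rad → L = 3.4·(4.837095 + 5.508912 + 5.924435) = 3.4·16.270443 = 55.319507 m
RLR: c = (6 − d² + 2cos(α−β) + 2d(sin α − sin β))/8 = -1.890078, |c| > 1 → infeasible
LRL: c = (6 − d² + 2cos(α−β) − 2d(sin α − sin β))/8 = -0.936065; p = 2π − arccos c = 3.501114 rad; φ = atan2(cos β − cos α, d + sin α − sin β) = 0.239373 rad; t = (φ − α + p/2) mod 2π = 3.657797 rad, q = (β − α − t + p) mod 2π = 0.930657 rad → L = 3.4·(3.657797 + 3.501114 + 0.930657) = 3.4·8.089568 = 27.504531 m
Shortest: LSR with L = 17.976141 m ≈ 17.9761 m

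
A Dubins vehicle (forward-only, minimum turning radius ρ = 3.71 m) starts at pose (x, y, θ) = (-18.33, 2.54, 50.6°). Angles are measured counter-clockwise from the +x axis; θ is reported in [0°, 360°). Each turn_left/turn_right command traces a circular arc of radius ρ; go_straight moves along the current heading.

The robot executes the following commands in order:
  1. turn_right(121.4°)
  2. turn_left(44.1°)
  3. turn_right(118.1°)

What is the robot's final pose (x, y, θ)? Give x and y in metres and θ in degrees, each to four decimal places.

(-9.6513, -7.0351, 215.2000°)

set_pose: (x, y, θ) = (-18.3300, 2.5400, 50.6000°), ρ = 3.71
turn_right(121.4°): centre at ρ to the right, rotate −121.4° → (-11.9595, 1.4052, -70.8000° ≡ 289.2000°)
turn_left(44.1°): centre at ρ to the left, rotate +44.1° → (-10.1229, -0.6891, 333.3000°)
turn_right(118.1°): centre at ρ to the right, rotate −118.1° → (-9.6513, -7.0351, 215.2000°)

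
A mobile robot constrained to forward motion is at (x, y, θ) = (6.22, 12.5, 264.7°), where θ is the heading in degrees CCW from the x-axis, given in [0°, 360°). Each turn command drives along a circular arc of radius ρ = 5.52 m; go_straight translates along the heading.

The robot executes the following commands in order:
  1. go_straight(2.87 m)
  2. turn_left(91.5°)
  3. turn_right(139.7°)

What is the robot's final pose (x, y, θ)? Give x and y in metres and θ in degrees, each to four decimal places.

set_pose: (x, y, θ) = (6.2200, 12.5000, 264.7000°), ρ = 5.52
go_straight(2.87): x += 2.87·cos θ, y += 2.87·sin θ → (5.9549, 9.6423, 264.7000°)
turn_left(91.5°): centre at ρ to the left, rotate +91.5° → (11.0855, 3.6245, 356.2000°)
turn_right(139.7°): centre at ρ to the right, rotate −139.7° → (14.0031, -6.3206, 216.5000°)

(14.0031, -6.3206, 216.5000°)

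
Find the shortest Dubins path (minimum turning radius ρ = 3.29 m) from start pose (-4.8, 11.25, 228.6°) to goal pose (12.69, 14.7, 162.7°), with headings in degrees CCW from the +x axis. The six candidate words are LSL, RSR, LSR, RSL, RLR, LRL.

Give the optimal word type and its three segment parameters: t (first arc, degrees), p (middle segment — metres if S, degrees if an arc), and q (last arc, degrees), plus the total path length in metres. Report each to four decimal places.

Let ψ = atan2(Δy, Δx) = atan2(3.45, 17.49) = 11.1587° be the start→goal bearing.
Normalize: d = |goal − start| / ρ = 17.827019/3.29 = 5.418547, α = (θ_start − ψ) mod 360° = 217.4413° = 3.795067 rad, β = (θ_goal − ψ) mod 360° = 151.5413° = 2.644895 rad.
Common terms: sin α = -0.607949, cos α = -0.793976, sin β = 0.476525, cos β = -0.879161, cos(α−β) = 0.408330, d² = 29.360649. Work in radians in the unit-radius frame; every candidate has L = ρ·(t + p + q).
LSL: p² = 2 + d² − 2cos(α−β) + 2d(sin α − sin β) = 18.791448; p = √p² = 4.334910; φ = atan2(cos β − cos α, d + sin α − sin β) = -0.019652 rad; t = (φ − α) mod 2π = 2.468466 rad, q = (β − φ) mod 2π = 2.664548 rad → L = 3.29·(2.468466 + 4.334910 + 2.664548) = 3.29·9.467924 = 31.149469 m
RSR: p² = 2 + d² − 2cos(α−β) + 2d(sin β − sin α) = 42.296528; p = √p² = 6.503578; φ = atan2(cos α − cos β, d − sin α + sin β) = 0.013099 rad; t = (α − φ) mod 2π = 3.781969 rad, q = (φ − β) mod 2π = 3.651388 rad → L = 3.29·(3.781969 + 6.503578 + 3.651388) = 3.29·13.936935 = 45.852517 m
LSR: p² = d² − 2 + 2cos(α−β) + 2d(sin α + sin β) = 26.753051; p = √p² = 5.172335; φ = atan2(−cos α − cos β, d + sin α + sin β) − atan2(−2, p) = 0.675449 rad; t = (φ − α) mod 2π = 3.163567 rad, q = (φ − β) mod 2π = 4.313739 rad → L = 3.29·(3.163567 + 5.172335 + 4.313739) = 3.29·12.649641 = 41.617317 m
RSL: p² = d² − 2 + 2cos(α−β) − 2d(sin α + sin β) = 29.601568; p = √p² = 5.440732; φ = atan2(cos α + cos β, d − sin α − sin β) − atan2(2, p) = -0.645068 rad; t = (α − φ) mod 2π = 4.440135 rad, q = (β − φ) mod 2π = 3.289963 rad → L = 3.29·(4.440135 + 5.440732 + 3.289963) = 3.29·13.170831 = 43.332034 m
RLR: c = (6 − d² + 2cos(α−β) + 2d(sin α − sin β))/8 = -4.287066, |c| > 1 → infeasible
LRL: c = (6 − d² + 2cos(α−β) − 2d(sin α − sin β))/8 = -1.348931, |c| > 1 → infeasible
Shortest: LSL with L = 31.149469 m ≈ 31.1495 m
Convert LSL to answer units (arcs ×180/π): t = 2.468466·180/π = 141.4327°, p = ρ·p = 3.29·4.334910 = 14.2619 m, q = 2.664548·180/π = 152.6673°, L = 31.1495 m.

LSL: t = 141.4327°, p = 14.2619 m, q = 152.6673°, L = 31.1495 m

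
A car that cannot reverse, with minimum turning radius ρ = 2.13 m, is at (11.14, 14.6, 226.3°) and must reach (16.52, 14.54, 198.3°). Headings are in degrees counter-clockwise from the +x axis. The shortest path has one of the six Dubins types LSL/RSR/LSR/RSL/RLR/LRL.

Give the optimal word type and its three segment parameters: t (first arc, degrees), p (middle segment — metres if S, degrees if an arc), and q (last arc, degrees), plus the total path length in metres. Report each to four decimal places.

LSL: t = 125.9866°, p = 4.5501 m, q = 206.0134°, L = 16.8923 m

Let ψ = atan2(Δy, Δx) = atan2(-0.06, 5.38) = -0.6390° be the start→goal bearing.
Normalize: d = |goal − start| / ρ = 5.380335/2.13 = 2.525979, α = (θ_start − ψ) mod 360° = 226.9390° = 3.960832 rad, β = (θ_goal − ψ) mod 360° = 198.9390° = 3.472140 rad.
Common terms: sin α = -0.730627, cos α = -0.682777, sin β = -0.324561, cos β = -0.945865, cos(α−β) = 0.882948, d² = 6.380568. Work in radians in the unit-radius frame; every candidate has L = ρ·(t + p + q).
LSL: p² = 2 + d² − 2cos(α−β) + 2d(sin α − sin β) = 4.563245; p = √p² = 2.136175; φ = atan2(cos β − cos α, d + sin α − sin β) = -0.123472 rad; t = (φ − α) mod 2π = 2.198881 rad, q = (β − φ) mod 2π = 3.595612 rad → L = 2.13·(2.198881 + 2.136175 + 3.595612) = 2.13·7.930668 = 16.892324 m
RSR: p² = 2 + d² − 2cos(α−β) + 2d(sin β − sin α) = 8.666101; p = √p² = 2.943824; φ = atan2(cos α − cos β, d − sin α + sin β) = 0.089489 rad; t = (α − φ) mod 2π = 3.871343 rad, q = (φ − β) mod 2π = 2.900534 rad → L = 2.13·(3.871343 + 2.943824 + 2.900534) = 2.13·9.715702 = 20.694445 m
LSR: p² = d² − 2 + 2cos(α−β) + 2d(sin α + sin β) = 0.815702; p = √p² = 0.903162; φ = atan2(−cos α − cos β, d + sin α + sin β) − atan2(−2, p) = 1.982911 rad; t = (φ − α) mod 2π = 4.305265 rad, q = (φ − β) mod 2π = 4.793957 rad → L = 2.13·(4.305265 + 0.903162 + 4.793957) = 2.13·10.002384 = 21.305077 m
RSL: p² = d² − 2 + 2cos(α−β) − 2d(sin α + sin β) = 11.477225; p = √p² = 3.387805; φ = atan2(cos α + cos β, d − sin α − sin β) − atan2(2, p) = -0.960117 rad; t = (α − φ) mod 2π = 4.920949 rad, q = (β − φ) mod 2π = 4.432257 rad → L = 2.13·(4.920949 + 3.387805 + 4.432257) = 2.13·12.741012 = 27.138356 m
RLR: c = (6 − d² + 2cos(α−β) + 2d(sin α − sin β))/8 = -0.083263; p = 2π − arccos c = 4.629030 rad; φ = atan2(cos α − cos β, d − sin α + sin β) = 0.089489 rad; t = (α − φ + p/2) mod 2π = 6.185858 rad, q = (α − β − t + p) mod 2π = 5.215049 rad → L = 2.13·(6.185858 + 4.629030 + 5.215049) = 2.13·16.029937 = 34.143766 m
LRL: c = (6 − d² + 2cos(α−β) − 2d(sin α − sin β))/8 = 0.429594; p = 2π − arccos c = 5.156433 rad; φ = atan2(cos β − cos α, d + sin α − sin β) = -0.123472 rad; t = (φ − α + p/2) mod 2π = 4.777098 rad, q = (β − α − t + p) mod 2π = 6.173828 rad → L = 2.13·(4.777098 + 5.156433 + 6.173828) = 2.13·16.107358 = 34.308673 m
Shortest: LSL with L = 16.892324 m ≈ 16.8923 m
Convert LSL to answer units (arcs ×180/π): t = 2.198881·180/π = 125.9866°, p = ρ·p = 2.13·2.136175 = 4.5501 m, q = 3.595612·180/π = 206.0134°, L = 16.8923 m.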